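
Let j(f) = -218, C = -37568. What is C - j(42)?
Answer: -37350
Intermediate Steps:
C - j(42) = -37568 - 1*(-218) = -37568 + 218 = -37350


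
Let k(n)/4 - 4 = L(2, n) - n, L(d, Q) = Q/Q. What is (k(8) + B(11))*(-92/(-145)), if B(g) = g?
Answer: -92/145 ≈ -0.63448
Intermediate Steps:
L(d, Q) = 1
k(n) = 20 - 4*n (k(n) = 16 + 4*(1 - n) = 16 + (4 - 4*n) = 20 - 4*n)
(k(8) + B(11))*(-92/(-145)) = ((20 - 4*8) + 11)*(-92/(-145)) = ((20 - 32) + 11)*(-92*(-1/145)) = (-12 + 11)*(92/145) = -1*92/145 = -92/145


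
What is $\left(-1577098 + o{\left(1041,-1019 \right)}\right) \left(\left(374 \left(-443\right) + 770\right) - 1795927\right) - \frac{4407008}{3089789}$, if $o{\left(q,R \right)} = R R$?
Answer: $\frac{3263980552409670619}{3089789} \approx 1.0564 \cdot 10^{12}$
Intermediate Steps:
$o{\left(q,R \right)} = R^{2}$
$\left(-1577098 + o{\left(1041,-1019 \right)}\right) \left(\left(374 \left(-443\right) + 770\right) - 1795927\right) - \frac{4407008}{3089789} = \left(-1577098 + \left(-1019\right)^{2}\right) \left(\left(374 \left(-443\right) + 770\right) - 1795927\right) - \frac{4407008}{3089789} = \left(-1577098 + 1038361\right) \left(\left(-165682 + 770\right) - 1795927\right) - 4407008 \cdot \frac{1}{3089789} = - 538737 \left(-164912 - 1795927\right) - \frac{4407008}{3089789} = \left(-538737\right) \left(-1960839\right) - \frac{4407008}{3089789} = 1056376520343 - \frac{4407008}{3089789} = \frac{3263980552409670619}{3089789}$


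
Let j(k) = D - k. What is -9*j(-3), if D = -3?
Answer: 0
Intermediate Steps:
j(k) = -3 - k
-9*j(-3) = -9*(-3 - 1*(-3)) = -9*(-3 + 3) = -9*0 = 0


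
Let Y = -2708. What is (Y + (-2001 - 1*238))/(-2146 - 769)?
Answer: 4947/2915 ≈ 1.6971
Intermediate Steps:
(Y + (-2001 - 1*238))/(-2146 - 769) = (-2708 + (-2001 - 1*238))/(-2146 - 769) = (-2708 + (-2001 - 238))/(-2915) = (-2708 - 2239)*(-1/2915) = -4947*(-1/2915) = 4947/2915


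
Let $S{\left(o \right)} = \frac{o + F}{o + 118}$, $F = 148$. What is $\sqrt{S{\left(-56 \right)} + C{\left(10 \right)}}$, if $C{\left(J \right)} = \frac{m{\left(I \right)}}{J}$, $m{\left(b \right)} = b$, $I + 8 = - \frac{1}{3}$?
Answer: $\frac{11 \sqrt{186}}{186} \approx 0.80656$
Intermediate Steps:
$I = - \frac{25}{3}$ ($I = -8 - \frac{1}{3} = - \frac{25}{3} \approx -8.3333$)
$S{\left(o \right)} = \frac{148 + o}{118 + o}$ ($S{\left(o \right)} = \frac{o + 148}{o + 118} = \frac{148 + o}{118 + o}$)
$C{\left(J \right)} = - \frac{25}{3 J}$
$\sqrt{S{\left(-56 \right)} + C{\left(10 \right)}} = \sqrt{\frac{148 - 56}{118 - 56} - \frac{25}{3 \cdot 10}} = \sqrt{\frac{1}{62} \cdot 92 - \frac{5}{6}} = \sqrt{\frac{46}{31} - \frac{5}{6}} = \sqrt{\frac{121}{186}} = \frac{11 \sqrt{186}}{186}$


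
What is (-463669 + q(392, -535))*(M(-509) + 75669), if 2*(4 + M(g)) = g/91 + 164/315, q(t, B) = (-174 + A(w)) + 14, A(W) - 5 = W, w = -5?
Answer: -287423503204333/8190 ≈ -3.5094e+10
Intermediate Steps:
A(W) = 5 + W
q(t, B) = -160 (q(t, B) = (-174 + (5 - 5)) + 14 = (-174 + 0) + 14 = -174 + 14 = -160)
M(g) = -1178/315 + g/182 (M(g) = -4 + (g/91 + 164/315)/2 = -4 + (164/315 + g/91)/2 = -4 + (82/315 + g/182) = -1178/315 + g/182)
(-463669 + q(392, -535))*(M(-509) + 75669) = (-463669 - 160)*((-1178/315 + (1/182)*(-509)) + 75669) = -463829*((-1178/315 - 509/182) + 75669) = -463829*(-53533/8190 + 75669) = -463829*619675577/8190 = -287423503204333/8190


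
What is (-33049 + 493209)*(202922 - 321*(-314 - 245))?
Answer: 175947237760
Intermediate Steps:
(-33049 + 493209)*(202922 - 321*(-314 - 245)) = 460160*(202922 - 321*(-559)) = 460160*(202922 + 179439) = 460160*382361 = 175947237760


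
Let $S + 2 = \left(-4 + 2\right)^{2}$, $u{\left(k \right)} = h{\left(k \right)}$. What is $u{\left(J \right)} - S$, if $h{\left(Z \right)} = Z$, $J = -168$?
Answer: $-170$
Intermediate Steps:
$u{\left(k \right)} = k$
$S = 2$ ($S = -2 + \left(-4 + 2\right)^{2} = -2 + \left(-2\right)^{2} = -2 + 4 = 2$)
$u{\left(J \right)} - S = -168 - 2 = -170$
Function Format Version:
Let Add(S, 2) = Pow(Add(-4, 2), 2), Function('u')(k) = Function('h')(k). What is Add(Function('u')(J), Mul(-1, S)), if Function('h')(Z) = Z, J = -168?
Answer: -170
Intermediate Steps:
Function('u')(k) = k
S = 2 (S = Add(-2, Pow(Add(-4, 2), 2)) = Add(-2, Pow(-2, 2)) = Add(-2, 4) = 2)
Add(Function('u')(J), Mul(-1, S)) = Add(-168, Mul(-1, 2)) = Add(-168, -2) = -170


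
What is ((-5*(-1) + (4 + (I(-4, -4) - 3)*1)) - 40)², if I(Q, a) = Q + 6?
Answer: 1024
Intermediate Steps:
I(Q, a) = 6 + Q
((-5*(-1) + (4 + (I(-4, -4) - 3)*1)) - 40)² = ((-5*(-1) + (4 + ((6 - 4) - 3)*1)) - 40)² = ((5 + (4 + (2 - 3)*1)) - 40)² = ((5 + (4 - 1*1)) - 40)² = ((5 + (4 - 1)) - 40)² = ((5 + 3) - 40)² = (8 - 40)² = (-32)² = 1024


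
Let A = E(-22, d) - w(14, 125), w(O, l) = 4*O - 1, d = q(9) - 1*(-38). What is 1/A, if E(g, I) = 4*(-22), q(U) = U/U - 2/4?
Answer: -1/143 ≈ -0.0069930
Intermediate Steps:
q(U) = ½ (q(U) = 1 - 2*¼ = 1 - ½ = ½)
d = 77/2 (d = ½ - 1*(-38) = ½ + 38 = 77/2 ≈ 38.500)
w(O, l) = -1 + 4*O
E(g, I) = -88
A = -143 (A = -88 - (-1 + 4*14) = -88 - (-1 + 56) = -88 - 1*55 = -88 - 55 = -143)
1/A = 1/(-143) = -1/143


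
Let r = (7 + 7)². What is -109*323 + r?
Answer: -35011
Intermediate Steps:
r = 196 (r = 14² = 196)
-109*323 + r = -109*323 + 196 = -35207 + 196 = -35011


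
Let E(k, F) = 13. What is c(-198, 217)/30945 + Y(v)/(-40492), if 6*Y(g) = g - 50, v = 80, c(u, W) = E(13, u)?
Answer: 371671/1253024940 ≈ 0.00029662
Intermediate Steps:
c(u, W) = 13
Y(g) = -25/3 + g/6 (Y(g) = (g - 50)/6 = (-50 + g)/6 = -25/3 + g/6)
c(-198, 217)/30945 + Y(v)/(-40492) = 13/30945 + (-25/3 + (⅙)*80)/(-40492) = 13*(1/30945) + (-25/3 + 40/3)*(-1/40492) = 13/30945 + 5*(-1/40492) = 13/30945 - 5/40492 = 371671/1253024940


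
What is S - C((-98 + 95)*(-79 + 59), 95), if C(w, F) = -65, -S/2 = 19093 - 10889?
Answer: -16343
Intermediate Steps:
S = -16408 (S = -2*(19093 - 10889) = -2*8204 = -16408)
S - C((-98 + 95)*(-79 + 59), 95) = -16408 - 1*(-65) = -16408 + 65 = -16343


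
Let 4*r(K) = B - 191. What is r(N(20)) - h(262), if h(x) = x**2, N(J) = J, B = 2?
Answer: -274765/4 ≈ -68691.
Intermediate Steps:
r(K) = -189/4 (r(K) = (2 - 191)/4 = (1/4)*(-189) = -189/4)
r(N(20)) - h(262) = -189/4 - 1*262**2 = -189/4 - 1*68644 = -189/4 - 68644 = -274765/4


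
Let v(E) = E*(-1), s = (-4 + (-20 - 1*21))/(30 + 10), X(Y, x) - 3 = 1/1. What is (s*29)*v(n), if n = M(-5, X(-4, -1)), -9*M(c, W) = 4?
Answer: -29/2 ≈ -14.500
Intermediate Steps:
X(Y, x) = 4 (X(Y, x) = 3 + 1/1 = 3 + 1 = 4)
M(c, W) = -4/9 (M(c, W) = -1/9*4 = -4/9)
s = -9/8 (s = (-4 + (-20 - 21))/40 = (-4 - 41)*(1/40) = -45*1/40 = -9/8 ≈ -1.1250)
n = -4/9 ≈ -0.44444
v(E) = -E
(s*29)*v(n) = (-9/8*29)*(-1*(-4/9)) = -261/8*4/9 = -29/2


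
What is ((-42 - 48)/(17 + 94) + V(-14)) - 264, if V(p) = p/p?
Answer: -9761/37 ≈ -263.81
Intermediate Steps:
V(p) = 1
((-42 - 48)/(17 + 94) + V(-14)) - 264 = ((-42 - 48)/(17 + 94) + 1) - 264 = (-90/111 + 1) - 264 = (-90*1/111 + 1) - 264 = (-30/37 + 1) - 264 = 7/37 - 264 = -9761/37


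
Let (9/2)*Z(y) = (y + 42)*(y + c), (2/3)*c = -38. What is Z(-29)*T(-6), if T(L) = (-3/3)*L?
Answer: -4472/3 ≈ -1490.7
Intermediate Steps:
c = -57 (c = (3/2)*(-38) = -57)
T(L) = -L (T(L) = (-3*⅓)*L = -L)
Z(y) = 2*(-57 + y)*(42 + y)/9 (Z(y) = 2*((y + 42)*(y - 57))/9 = 2*((42 + y)*(-57 + y))/9 = 2*((-57 + y)*(42 + y))/9 = 2*(-57 + y)*(42 + y)/9)
Z(-29)*T(-6) = (-532 - 10/3*(-29) + (2/9)*(-29)²)*(-1*(-6)) = (-532 + 290/3 + (2/9)*841)*6 = (-532 + 290/3 + 1682/9)*6 = -2236/9*6 = -4472/3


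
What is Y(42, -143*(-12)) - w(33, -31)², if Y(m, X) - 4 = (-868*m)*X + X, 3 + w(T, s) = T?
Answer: -62557676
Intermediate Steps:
w(T, s) = -3 + T
Y(m, X) = 4 + X - 868*X*m (Y(m, X) = 4 + ((-868*m)*X + X) = 4 + (-868*X*m + X) = 4 + (X - 868*X*m) = 4 + X - 868*X*m)
Y(42, -143*(-12)) - w(33, -31)² = (4 - 143*(-12) - 868*(-143*(-12))*42) - (-3 + 33)² = (4 + 1716 - 868*1716*42) - 1*30² = (4 + 1716 - 62558496) - 1*900 = -62556776 - 900 = -62557676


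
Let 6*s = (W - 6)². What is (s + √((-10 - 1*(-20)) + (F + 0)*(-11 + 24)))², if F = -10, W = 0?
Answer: -84 + 24*I*√30 ≈ -84.0 + 131.45*I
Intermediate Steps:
s = 6 (s = (0 - 6)²/6 = (⅙)*(-6)² = (⅙)*36 = 6)
(s + √((-10 - 1*(-20)) + (F + 0)*(-11 + 24)))² = (6 + √((-10 - 1*(-20)) + (-10 + 0)*(-11 + 24)))² = (6 + √((-10 + 20) - 10*13))² = (6 + √(10 - 130))² = (6 + √(-120))² = (6 + 2*I*√30)²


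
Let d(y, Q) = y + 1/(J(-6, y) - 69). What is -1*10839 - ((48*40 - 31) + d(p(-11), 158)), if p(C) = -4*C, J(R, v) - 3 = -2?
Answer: -868495/68 ≈ -12772.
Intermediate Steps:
J(R, v) = 1 (J(R, v) = 3 - 2 = 1)
d(y, Q) = -1/68 + y (d(y, Q) = y + 1/(1 - 69) = y + 1/(-68) = y - 1/68 = -1/68 + y)
-1*10839 - ((48*40 - 31) + d(p(-11), 158)) = -1*10839 - ((48*40 - 31) + (-1/68 - 4*(-11))) = -10839 - ((1920 - 31) + (-1/68 + 44)) = -10839 - (1889 + 2991/68) = -10839 - 1*131443/68 = -10839 - 131443/68 = -868495/68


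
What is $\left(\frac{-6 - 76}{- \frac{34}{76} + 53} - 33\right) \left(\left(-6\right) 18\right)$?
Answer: $\frac{7453836}{1997} \approx 3732.5$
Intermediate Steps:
$\left(\frac{-6 - 76}{- \frac{34}{76} + 53} - 33\right) \left(\left(-6\right) 18\right) = \left(- \frac{82}{\left(-34\right) \frac{1}{76} + 53} - 33\right) \left(-108\right) = \left(- \frac{82}{- \frac{17}{38} + 53} - 33\right) \left(-108\right) = \left(- \frac{82}{\frac{1997}{38}} - 33\right) \left(-108\right) = \left(\left(-82\right) \frac{38}{1997} - 33\right) \left(-108\right) = \left(- \frac{3116}{1997} - 33\right) \left(-108\right) = \left(- \frac{69017}{1997}\right) \left(-108\right) = \frac{7453836}{1997}$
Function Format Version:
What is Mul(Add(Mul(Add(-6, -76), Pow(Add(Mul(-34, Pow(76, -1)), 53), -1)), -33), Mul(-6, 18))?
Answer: Rational(7453836, 1997) ≈ 3732.5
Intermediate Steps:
Mul(Add(Mul(Add(-6, -76), Pow(Add(Mul(-34, Pow(76, -1)), 53), -1)), -33), Mul(-6, 18)) = Mul(Add(Mul(-82, Pow(Add(Mul(-34, Rational(1, 76)), 53), -1)), -33), -108) = Mul(Add(Mul(-82, Pow(Add(Rational(-17, 38), 53), -1)), -33), -108) = Mul(Add(Mul(-82, Pow(Rational(1997, 38), -1)), -33), -108) = Mul(Add(Mul(-82, Rational(38, 1997)), -33), -108) = Mul(Add(Rational(-3116, 1997), -33), -108) = Mul(Rational(-69017, 1997), -108) = Rational(7453836, 1997)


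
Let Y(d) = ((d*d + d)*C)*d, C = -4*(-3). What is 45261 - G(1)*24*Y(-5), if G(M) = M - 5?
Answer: -69939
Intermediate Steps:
G(M) = -5 + M
C = 12
Y(d) = d*(12*d + 12*d²) (Y(d) = ((d*d + d)*12)*d = ((d² + d)*12)*d = ((d + d²)*12)*d = (12*d + 12*d²)*d = d*(12*d + 12*d²))
45261 - G(1)*24*Y(-5) = 45261 - (-5 + 1)*24*12*(-5)²*(1 - 5) = 45261 - (-4*24)*12*25*(-4) = 45261 - (-96)*(-1200) = 45261 - 1*115200 = 45261 - 115200 = -69939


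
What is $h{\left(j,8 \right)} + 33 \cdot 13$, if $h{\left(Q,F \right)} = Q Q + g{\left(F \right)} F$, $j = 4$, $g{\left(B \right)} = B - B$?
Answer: $445$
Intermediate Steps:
$g{\left(B \right)} = 0$
$h{\left(Q,F \right)} = Q^{2}$ ($h{\left(Q,F \right)} = Q Q + 0 F = Q^{2} + 0 = Q^{2}$)
$h{\left(j,8 \right)} + 33 \cdot 13 = 4^{2} + 33 \cdot 13 = 16 + 429 = 445$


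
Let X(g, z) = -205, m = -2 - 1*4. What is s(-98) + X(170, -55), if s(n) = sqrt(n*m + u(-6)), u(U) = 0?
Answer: -205 + 14*sqrt(3) ≈ -180.75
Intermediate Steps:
m = -6 (m = -2 - 4 = -6)
s(n) = sqrt(6)*sqrt(-n) (s(n) = sqrt(n*(-6) + 0) = sqrt(-6*n + 0) = sqrt(-6*n) = sqrt(6)*sqrt(-n))
s(-98) + X(170, -55) = sqrt(6)*sqrt(-1*(-98)) - 205 = sqrt(6)*sqrt(98) - 205 = sqrt(6)*(7*sqrt(2)) - 205 = 14*sqrt(3) - 205 = -205 + 14*sqrt(3)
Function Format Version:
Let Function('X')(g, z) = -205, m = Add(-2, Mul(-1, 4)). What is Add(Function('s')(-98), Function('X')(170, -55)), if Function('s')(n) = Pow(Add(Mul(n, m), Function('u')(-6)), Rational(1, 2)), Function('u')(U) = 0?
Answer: Add(-205, Mul(14, Pow(3, Rational(1, 2)))) ≈ -180.75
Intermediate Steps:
m = -6 (m = Add(-2, -4) = -6)
Function('s')(n) = Mul(Pow(6, Rational(1, 2)), Pow(Mul(-1, n), Rational(1, 2))) (Function('s')(n) = Pow(Add(Mul(n, -6), 0), Rational(1, 2)) = Pow(Add(Mul(-6, n), 0), Rational(1, 2)) = Pow(Mul(-6, n), Rational(1, 2)) = Mul(Pow(6, Rational(1, 2)), Pow(Mul(-1, n), Rational(1, 2))))
Add(Function('s')(-98), Function('X')(170, -55)) = Add(Mul(Pow(6, Rational(1, 2)), Pow(Mul(-1, -98), Rational(1, 2))), -205) = Add(Mul(Pow(6, Rational(1, 2)), Pow(98, Rational(1, 2))), -205) = Add(Mul(Pow(6, Rational(1, 2)), Mul(7, Pow(2, Rational(1, 2)))), -205) = Add(Mul(14, Pow(3, Rational(1, 2))), -205) = Add(-205, Mul(14, Pow(3, Rational(1, 2))))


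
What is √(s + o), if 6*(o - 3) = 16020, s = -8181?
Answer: 18*I*√17 ≈ 74.216*I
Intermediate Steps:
o = 2673 (o = 3 + (⅙)*16020 = 3 + 2670 = 2673)
√(s + o) = √(-8181 + 2673) = √(-5508) = 18*I*√17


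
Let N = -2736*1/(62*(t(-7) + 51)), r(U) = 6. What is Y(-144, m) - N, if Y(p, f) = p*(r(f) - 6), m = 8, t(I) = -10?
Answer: 1368/1271 ≈ 1.0763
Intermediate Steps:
Y(p, f) = 0 (Y(p, f) = p*(6 - 6) = p*0 = 0)
N = -1368/1271 (N = -2736*1/(62*(-10 + 51)) = -2736/(62*41) = -2736/2542 = -2736*1/2542 = -1368/1271 ≈ -1.0763)
Y(-144, m) - N = 0 - 1*(-1368/1271) = 0 + 1368/1271 = 1368/1271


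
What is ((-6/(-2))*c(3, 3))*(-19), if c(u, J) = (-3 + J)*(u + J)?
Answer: 0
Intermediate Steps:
c(u, J) = (-3 + J)*(J + u)
((-6/(-2))*c(3, 3))*(-19) = ((-6/(-2))*(3² - 3*3 - 3*3 + 3*3))*(-19) = ((-6*(-½))*(9 - 9 - 9 + 9))*(-19) = (3*0)*(-19) = 0*(-19) = 0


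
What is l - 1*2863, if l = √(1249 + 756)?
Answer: -2863 + √2005 ≈ -2818.2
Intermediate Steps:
l = √2005 ≈ 44.777
l - 1*2863 = √2005 - 1*2863 = √2005 - 2863 = -2863 + √2005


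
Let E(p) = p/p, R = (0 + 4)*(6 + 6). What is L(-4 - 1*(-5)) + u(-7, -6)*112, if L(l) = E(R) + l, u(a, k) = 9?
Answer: 1010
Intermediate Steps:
R = 48 (R = 4*12 = 48)
E(p) = 1
L(l) = 1 + l
L(-4 - 1*(-5)) + u(-7, -6)*112 = (1 + (-4 - 1*(-5))) + 9*112 = (1 + (-4 + 5)) + 1008 = (1 + 1) + 1008 = 2 + 1008 = 1010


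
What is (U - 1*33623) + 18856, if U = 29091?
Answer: 14324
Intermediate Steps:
(U - 1*33623) + 18856 = (29091 - 1*33623) + 18856 = (29091 - 33623) + 18856 = -4532 + 18856 = 14324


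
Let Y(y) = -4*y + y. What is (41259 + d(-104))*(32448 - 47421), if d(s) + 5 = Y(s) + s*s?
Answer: -784315686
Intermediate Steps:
Y(y) = -3*y
d(s) = -5 + s**2 - 3*s (d(s) = -5 + (-3*s + s*s) = -5 + (-3*s + s**2) = -5 + (s**2 - 3*s) = -5 + s**2 - 3*s)
(41259 + d(-104))*(32448 - 47421) = (41259 + (-5 + (-104)**2 - 3*(-104)))*(32448 - 47421) = (41259 + (-5 + 10816 + 312))*(-14973) = (41259 + 11123)*(-14973) = 52382*(-14973) = -784315686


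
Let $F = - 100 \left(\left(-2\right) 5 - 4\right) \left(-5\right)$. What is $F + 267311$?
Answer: $260311$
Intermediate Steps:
$F = -7000$ ($F = - 100 \left(-10 - 4\right) \left(-5\right) = \left(-100\right) \left(-14\right) \left(-5\right) = 1400 \left(-5\right) = -7000$)
$F + 267311 = -7000 + 267311 = 260311$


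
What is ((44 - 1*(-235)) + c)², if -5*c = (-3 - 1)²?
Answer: 1901641/25 ≈ 76066.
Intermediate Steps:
c = -16/5 (c = -(-3 - 1)²/5 = -⅕*(-4)² = -⅕*16 = -16/5 ≈ -3.2000)
((44 - 1*(-235)) + c)² = ((44 - 1*(-235)) - 16/5)² = ((44 + 235) - 16/5)² = (279 - 16/5)² = (1379/5)² = 1901641/25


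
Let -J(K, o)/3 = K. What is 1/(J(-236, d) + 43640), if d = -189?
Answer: 1/44348 ≈ 2.2549e-5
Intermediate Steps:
J(K, o) = -3*K
1/(J(-236, d) + 43640) = 1/(-3*(-236) + 43640) = 1/(708 + 43640) = 1/44348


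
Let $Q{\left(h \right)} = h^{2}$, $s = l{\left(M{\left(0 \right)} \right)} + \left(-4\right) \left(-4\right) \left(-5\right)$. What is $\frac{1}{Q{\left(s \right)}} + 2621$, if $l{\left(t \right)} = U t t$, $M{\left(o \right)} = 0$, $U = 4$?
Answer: $\frac{16774401}{6400} \approx 2621.0$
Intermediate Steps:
$l{\left(t \right)} = 4 t^{2}$ ($l{\left(t \right)} = 4 t t = 4 t^{2}$)
$s = -80$ ($s = 4 \cdot 0^{2} + \left(-4\right) \left(-4\right) \left(-5\right) = 4 \cdot 0 + 16 \left(-5\right) = 0 - 80 = -80$)
$\frac{1}{Q{\left(s \right)}} + 2621 = \frac{1}{\left(-80\right)^{2}} + 2621 = \frac{1}{6400} + 2621 = \frac{16774401}{6400}$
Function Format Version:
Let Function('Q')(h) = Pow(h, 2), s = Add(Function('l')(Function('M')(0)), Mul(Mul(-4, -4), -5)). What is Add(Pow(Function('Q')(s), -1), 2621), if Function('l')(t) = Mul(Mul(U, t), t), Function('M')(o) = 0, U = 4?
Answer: Rational(16774401, 6400) ≈ 2621.0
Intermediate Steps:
Function('l')(t) = Mul(4, Pow(t, 2)) (Function('l')(t) = Mul(Mul(4, t), t) = Mul(4, Pow(t, 2)))
s = -80 (s = Add(Mul(4, Pow(0, 2)), Mul(Mul(-4, -4), -5)) = Add(Mul(4, 0), Mul(16, -5)) = Add(0, -80) = -80)
Add(Pow(Function('Q')(s), -1), 2621) = Add(Pow(Pow(-80, 2), -1), 2621) = Add(Pow(6400, -1), 2621) = Add(Rational(1, 6400), 2621) = Rational(16774401, 6400)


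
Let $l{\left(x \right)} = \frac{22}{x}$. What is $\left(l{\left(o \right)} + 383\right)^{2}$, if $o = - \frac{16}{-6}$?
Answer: $\frac{2449225}{16} \approx 1.5308 \cdot 10^{5}$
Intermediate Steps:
$o = \frac{8}{3}$ ($o = \left(-16\right) \left(- \frac{1}{6}\right) = \frac{8}{3} \approx 2.6667$)
$\left(l{\left(o \right)} + 383\right)^{2} = \left(\frac{22}{\frac{8}{3}} + 383\right)^{2} = \left(22 \cdot \frac{3}{8} + 383\right)^{2} = \left(\frac{33}{4} + 383\right)^{2} = \left(\frac{1565}{4}\right)^{2} = \frac{2449225}{16}$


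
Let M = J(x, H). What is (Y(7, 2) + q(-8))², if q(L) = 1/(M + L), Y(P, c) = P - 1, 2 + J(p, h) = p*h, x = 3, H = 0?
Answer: 3481/100 ≈ 34.810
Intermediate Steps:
J(p, h) = -2 + h*p (J(p, h) = -2 + p*h = -2 + h*p)
M = -2 (M = -2 + 0*3 = -2 + 0 = -2)
Y(P, c) = -1 + P
q(L) = 1/(-2 + L)
(Y(7, 2) + q(-8))² = ((-1 + 7) + 1/(-2 - 8))² = (6 + 1/(-10))² = (6 - ⅒)² = (59/10)² = 3481/100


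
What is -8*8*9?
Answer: -576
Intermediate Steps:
-8*8*9 = -64*9 = -576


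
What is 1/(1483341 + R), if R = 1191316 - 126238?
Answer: 1/2548419 ≈ 3.9240e-7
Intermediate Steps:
R = 1065078
1/(1483341 + R) = 1/(1483341 + 1065078) = 1/2548419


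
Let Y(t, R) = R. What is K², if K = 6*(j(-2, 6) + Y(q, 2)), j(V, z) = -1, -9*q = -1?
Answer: 36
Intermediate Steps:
q = ⅑ (q = -⅑*(-1) = ⅑ ≈ 0.11111)
K = 6 (K = 6*(-1 + 2) = 6*1 = 6)
K² = 6² = 36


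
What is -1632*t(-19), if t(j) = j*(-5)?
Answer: -155040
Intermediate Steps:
t(j) = -5*j
-1632*t(-19) = -(-8160)*(-19) = -1632*95 = -155040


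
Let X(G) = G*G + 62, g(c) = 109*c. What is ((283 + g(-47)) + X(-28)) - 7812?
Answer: -11806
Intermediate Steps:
X(G) = 62 + G**2 (X(G) = G**2 + 62 = 62 + G**2)
((283 + g(-47)) + X(-28)) - 7812 = ((283 + 109*(-47)) + (62 + (-28)**2)) - 7812 = ((283 - 5123) + (62 + 784)) - 7812 = (-4840 + 846) - 7812 = -3994 - 7812 = -11806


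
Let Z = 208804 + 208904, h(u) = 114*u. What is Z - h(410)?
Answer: 370968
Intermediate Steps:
Z = 417708
Z - h(410) = 417708 - 114*410 = 417708 - 1*46740 = 417708 - 46740 = 370968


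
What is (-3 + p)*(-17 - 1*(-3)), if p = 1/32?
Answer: 665/16 ≈ 41.563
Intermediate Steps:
p = 1/32 ≈ 0.031250
(-3 + p)*(-17 - 1*(-3)) = (-3 + 1/32)*(-17 - 1*(-3)) = -95*(-17 + 3)/32 = -95/32*(-14) = 665/16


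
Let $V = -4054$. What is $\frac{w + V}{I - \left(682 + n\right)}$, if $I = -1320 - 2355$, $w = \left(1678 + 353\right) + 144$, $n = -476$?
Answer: $\frac{1879}{3881} \approx 0.48415$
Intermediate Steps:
$w = 2175$ ($w = 2031 + 144 = 2175$)
$I = -3675$ ($I = -1320 - 2355 = -3675$)
$\frac{w + V}{I - \left(682 + n\right)} = \frac{2175 - 4054}{-3675 - 206} = - \frac{1879}{-3675 + \left(-682 + 476\right)} = - \frac{1879}{-3675 - 206} = - \frac{1879}{-3881} = \left(-1879\right) \left(- \frac{1}{3881}\right) = \frac{1879}{3881}$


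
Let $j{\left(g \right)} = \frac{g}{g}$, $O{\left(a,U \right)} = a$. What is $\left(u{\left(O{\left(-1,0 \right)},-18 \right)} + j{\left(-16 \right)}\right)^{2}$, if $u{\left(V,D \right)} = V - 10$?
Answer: $100$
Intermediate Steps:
$u{\left(V,D \right)} = -10 + V$ ($u{\left(V,D \right)} = V - 10 = -10 + V$)
$j{\left(g \right)} = 1$
$\left(u{\left(O{\left(-1,0 \right)},-18 \right)} + j{\left(-16 \right)}\right)^{2} = \left(\left(-10 - 1\right) + 1\right)^{2} = \left(-11 + 1\right)^{2} = \left(-10\right)^{2} = 100$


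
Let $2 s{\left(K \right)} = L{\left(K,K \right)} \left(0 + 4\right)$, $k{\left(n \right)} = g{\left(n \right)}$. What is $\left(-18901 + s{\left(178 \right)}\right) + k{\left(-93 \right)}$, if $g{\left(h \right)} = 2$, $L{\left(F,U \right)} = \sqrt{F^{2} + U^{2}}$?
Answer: $-18899 + 356 \sqrt{2} \approx -18396.0$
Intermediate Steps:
$k{\left(n \right)} = 2$
$s{\left(K \right)} = 2 \sqrt{2} \sqrt{K^{2}}$ ($s{\left(K \right)} = \frac{\sqrt{K^{2} + K^{2}} \left(0 + 4\right)}{2} = \frac{\sqrt{2 K^{2}} \cdot 4}{2} = \frac{\sqrt{2} \sqrt{K^{2}} \cdot 4}{2} = \frac{4 \sqrt{2} \sqrt{K^{2}}}{2} = 2 \sqrt{2} \sqrt{K^{2}}$)
$\left(-18901 + s{\left(178 \right)}\right) + k{\left(-93 \right)} = \left(-18901 + 2 \sqrt{2} \sqrt{178^{2}}\right) + 2 = \left(-18901 + 2 \sqrt{2} \sqrt{31684}\right) + 2 = \left(-18901 + 2 \sqrt{2} \cdot 178\right) + 2 = \left(-18901 + 356 \sqrt{2}\right) + 2 = -18899 + 356 \sqrt{2}$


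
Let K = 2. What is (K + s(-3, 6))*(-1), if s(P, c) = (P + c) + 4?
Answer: -9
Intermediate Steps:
s(P, c) = 4 + P + c
(K + s(-3, 6))*(-1) = (2 + (4 - 3 + 6))*(-1) = (2 + 7)*(-1) = 9*(-1) = -9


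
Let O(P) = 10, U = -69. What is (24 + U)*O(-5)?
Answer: -450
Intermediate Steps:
(24 + U)*O(-5) = (24 - 69)*10 = -45*10 = -450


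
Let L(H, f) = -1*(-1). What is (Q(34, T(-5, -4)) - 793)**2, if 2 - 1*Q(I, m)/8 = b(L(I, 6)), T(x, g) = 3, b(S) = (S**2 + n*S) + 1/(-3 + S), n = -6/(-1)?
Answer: 687241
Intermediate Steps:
n = 6 (n = -6*(-1) = 6)
L(H, f) = 1
b(S) = S**2 + 1/(-3 + S) + 6*S (b(S) = (S**2 + 6*S) + 1/(-3 + S) = S**2 + 1/(-3 + S) + 6*S)
Q(I, m) = -36 (Q(I, m) = 16 - 8*(1 + 1**3 - 18*1 + 3*1**2)/(-3 + 1) = 16 - 8*(1 + 1 - 18 + 3*1)/(-2) = 16 - (-4)*(1 + 1 - 18 + 3) = 16 - (-4)*(-13) = 16 - 8*13/2 = 16 - 52 = -36)
(Q(34, T(-5, -4)) - 793)**2 = (-36 - 793)**2 = (-829)**2 = 687241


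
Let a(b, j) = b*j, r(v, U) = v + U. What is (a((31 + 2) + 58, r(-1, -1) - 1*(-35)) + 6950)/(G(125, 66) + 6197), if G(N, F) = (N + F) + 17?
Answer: 9953/6405 ≈ 1.5539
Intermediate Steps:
r(v, U) = U + v
G(N, F) = 17 + F + N (G(N, F) = (F + N) + 17 = 17 + F + N)
(a((31 + 2) + 58, r(-1, -1) - 1*(-35)) + 6950)/(G(125, 66) + 6197) = (((31 + 2) + 58)*((-1 - 1) - 1*(-35)) + 6950)/((17 + 66 + 125) + 6197) = ((33 + 58)*(-2 + 35) + 6950)/(208 + 6197) = (91*33 + 6950)/6405 = (3003 + 6950)*(1/6405) = 9953*(1/6405) = 9953/6405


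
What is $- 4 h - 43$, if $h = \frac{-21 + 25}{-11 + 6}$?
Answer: $- \frac{199}{5} \approx -39.8$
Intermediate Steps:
$h = - \frac{4}{5}$ ($h = \frac{4}{-5} = 4 \left(- \frac{1}{5}\right) = - \frac{4}{5} \approx -0.8$)
$- 4 h - 43 = \left(-4\right) \left(- \frac{4}{5}\right) - 43 = \frac{16}{5} - 43 = - \frac{199}{5}$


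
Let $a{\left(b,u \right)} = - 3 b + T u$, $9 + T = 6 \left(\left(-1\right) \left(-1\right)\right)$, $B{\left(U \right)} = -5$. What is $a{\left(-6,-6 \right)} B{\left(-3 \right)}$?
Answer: $-180$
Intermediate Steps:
$T = -3$ ($T = -9 + 6 \left(\left(-1\right) \left(-1\right)\right) = -9 + 6 \cdot 1 = -9 + 6 = -3$)
$a{\left(b,u \right)} = - 3 b - 3 u$
$a{\left(-6,-6 \right)} B{\left(-3 \right)} = \left(\left(-3\right) \left(-6\right) - -18\right) \left(-5\right) = \left(18 + 18\right) \left(-5\right) = 36 \left(-5\right) = -180$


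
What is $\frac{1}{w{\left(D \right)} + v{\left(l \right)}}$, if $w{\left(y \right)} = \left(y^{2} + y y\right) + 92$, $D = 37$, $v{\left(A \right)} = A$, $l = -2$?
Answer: $\frac{1}{2828} \approx 0.00035361$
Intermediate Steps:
$w{\left(y \right)} = 92 + 2 y^{2}$ ($w{\left(y \right)} = \left(y^{2} + y^{2}\right) + 92 = 2 y^{2} + 92 = 92 + 2 y^{2}$)
$\frac{1}{w{\left(D \right)} + v{\left(l \right)}} = \frac{1}{\left(92 + 2 \cdot 37^{2}\right) - 2} = \frac{1}{\left(92 + 2 \cdot 1369\right) - 2} = \frac{1}{\left(92 + 2738\right) - 2} = \frac{1}{2830 - 2} = \frac{1}{2828}$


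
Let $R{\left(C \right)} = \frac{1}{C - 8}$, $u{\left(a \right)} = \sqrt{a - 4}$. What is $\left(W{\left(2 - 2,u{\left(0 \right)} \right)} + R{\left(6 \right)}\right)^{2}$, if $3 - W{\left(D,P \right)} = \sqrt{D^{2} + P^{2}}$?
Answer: $\frac{9}{4} - 10 i \approx 2.25 - 10.0 i$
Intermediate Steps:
$u{\left(a \right)} = \sqrt{-4 + a}$
$W{\left(D,P \right)} = 3 - \sqrt{D^{2} + P^{2}}$
$R{\left(C \right)} = \frac{1}{-8 + C}$
$\left(W{\left(2 - 2,u{\left(0 \right)} \right)} + R{\left(6 \right)}\right)^{2} = \left(\left(3 - \sqrt{\left(2 - 2\right)^{2} + \left(\sqrt{-4 + 0}\right)^{2}}\right) + \frac{1}{-8 + 6}\right)^{2} = \left(\left(3 - \sqrt{0^{2} + \left(\sqrt{-4}\right)^{2}}\right) + \frac{1}{-2}\right)^{2} = \left(\left(3 - \sqrt{0 + \left(2 i\right)^{2}}\right) - \frac{1}{2}\right)^{2} = \left(\left(3 - \sqrt{0 - 4}\right) - \frac{1}{2}\right)^{2} = \left(\left(3 - \sqrt{-4}\right) - \frac{1}{2}\right)^{2} = \left(\left(3 - 2 i\right) - \frac{1}{2}\right)^{2} = \left(\frac{5}{2} - 2 i\right)^{2}$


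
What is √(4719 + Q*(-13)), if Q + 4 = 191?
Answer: 4*√143 ≈ 47.833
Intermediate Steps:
Q = 187 (Q = -4 + 191 = 187)
√(4719 + Q*(-13)) = √(4719 + 187*(-13)) = √(4719 - 2431) = √2288 = 4*√143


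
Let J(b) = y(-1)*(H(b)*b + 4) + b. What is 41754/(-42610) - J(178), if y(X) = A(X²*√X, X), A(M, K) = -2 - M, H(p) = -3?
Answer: -26396467/21305 - 530*I ≈ -1239.0 - 530.0*I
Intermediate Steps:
y(X) = -2 - X^(5/2) (y(X) = -2 - X²*√X = -2 - X^(5/2))
J(b) = b + (-2 - I)*(4 - 3*b) (J(b) = (-2 - (-1)^(5/2))*(-3*b + 4) + b = (-2 - I)*(4 - 3*b) + b = b + (-2 - I)*(4 - 3*b))
41754/(-42610) - J(178) = 41754/(-42610) - (-8 - 4*I + 178*(7 + 3*I)) = 41754*(-1/42610) - (-8 - 4*I + (1246 + 534*I)) = -20877/21305 - (1238 + 530*I) = -20877/21305 + (-1238 - 530*I) = -26396467/21305 - 530*I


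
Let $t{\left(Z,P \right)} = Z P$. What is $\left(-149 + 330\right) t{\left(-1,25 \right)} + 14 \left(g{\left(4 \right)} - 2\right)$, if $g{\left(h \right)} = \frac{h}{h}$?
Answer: $-4539$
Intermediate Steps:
$g{\left(h \right)} = 1$
$t{\left(Z,P \right)} = P Z$
$\left(-149 + 330\right) t{\left(-1,25 \right)} + 14 \left(g{\left(4 \right)} - 2\right) = \left(-149 + 330\right) 25 \left(-1\right) + 14 \left(1 - 2\right) = 181 \left(-25\right) + 14 \left(-1\right) = -4525 - 14 = -4539$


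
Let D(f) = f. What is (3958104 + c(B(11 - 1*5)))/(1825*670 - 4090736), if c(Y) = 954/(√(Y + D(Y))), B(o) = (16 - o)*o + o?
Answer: -1979052/1433993 - 159*√33/31547846 ≈ -1.3801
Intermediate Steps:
B(o) = o + o*(16 - o) (B(o) = o*(16 - o) + o = o + o*(16 - o))
c(Y) = 477*√2/√Y (c(Y) = 954/(√(Y + Y)) = 954/(√(2*Y)) = 954/((√2*√Y)) = 954*(√2/(2*√Y)) = 477*√2/√Y)
(3958104 + c(B(11 - 1*5)))/(1825*670 - 4090736) = (3958104 + 477*√2/√((11 - 1*5)*(17 - (11 - 1*5))))/(1825*670 - 4090736) = (3958104 + 477*√2/√((11 - 5)*(17 - (11 - 5))))/(1222750 - 4090736) = (3958104 + 477*√2/√(6*(17 - 1*6)))/(-2867986) = (3958104 + 477*√2/√(6*(17 - 6)))*(-1/2867986) = (3958104 + 477*√2/√(6*11))*(-1/2867986) = (3958104 + 477*√2/√66)*(-1/2867986) = (3958104 + 477*√2*(√66/66))*(-1/2867986) = (3958104 + 159*√33/11)*(-1/2867986) = -1979052/1433993 - 159*√33/31547846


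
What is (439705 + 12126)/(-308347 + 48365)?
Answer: -451831/259982 ≈ -1.7379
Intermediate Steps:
(439705 + 12126)/(-308347 + 48365) = 451831/(-259982) = 451831*(-1/259982) = -451831/259982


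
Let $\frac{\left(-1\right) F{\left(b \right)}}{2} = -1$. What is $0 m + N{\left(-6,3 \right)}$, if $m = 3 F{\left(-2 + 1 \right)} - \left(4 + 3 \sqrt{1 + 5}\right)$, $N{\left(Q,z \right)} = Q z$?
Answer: $-18$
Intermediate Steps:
$F{\left(b \right)} = 2$ ($F{\left(b \right)} = \left(-2\right) \left(-1\right) = 2$)
$m = 2 - 3 \sqrt{6}$ ($m = 3 \cdot 2 - \left(4 + 3 \sqrt{1 + 5}\right) = 6 - \left(4 + 3 \sqrt{6}\right) = 2 - 3 \sqrt{6} \approx -5.3485$)
$0 m + N{\left(-6,3 \right)} = 0 \left(2 - 3 \sqrt{6}\right) - 18 = 0 - 18 = -18$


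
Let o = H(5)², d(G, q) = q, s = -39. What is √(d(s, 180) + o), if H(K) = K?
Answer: √205 ≈ 14.318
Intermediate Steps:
o = 25 (o = 5² = 25)
√(d(s, 180) + o) = √(180 + 25) = √205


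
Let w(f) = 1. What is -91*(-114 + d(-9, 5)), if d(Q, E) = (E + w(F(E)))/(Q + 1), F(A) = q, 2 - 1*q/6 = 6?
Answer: 41769/4 ≈ 10442.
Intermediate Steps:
q = -24 (q = 12 - 6*6 = 12 - 36 = -24)
F(A) = -24
d(Q, E) = (1 + E)/(1 + Q) (d(Q, E) = (E + 1)/(Q + 1) = (1 + E)/(1 + Q))
-91*(-114 + d(-9, 5)) = -91*(-114 + (1 + 5)/(1 - 9)) = -91*(-114 + 6/(-8)) = -91*(-114 - ⅛*6) = -91*(-114 - ¾) = -91*(-459/4) = 41769/4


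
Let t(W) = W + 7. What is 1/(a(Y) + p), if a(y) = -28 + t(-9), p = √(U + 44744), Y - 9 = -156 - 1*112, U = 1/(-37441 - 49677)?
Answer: 2613540/3819601591 + √339586642736338/3819601591 ≈ 0.0055088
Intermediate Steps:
t(W) = 7 + W
U = -1/87118 (U = 1/(-87118) = -1/87118 ≈ -1.1479e-5)
Y = -259 (Y = 9 + (-156 - 1*112) = 9 + (-156 - 112) = 9 - 268 = -259)
p = √339586642736338/87118 (p = √(-1/87118 + 44744) = √(3898007791/87118) = √339586642736338/87118 ≈ 211.53)
a(y) = -30 (a(y) = -28 + (7 - 9) = -28 - 2 = -30)
1/(a(Y) + p) = 1/(-30 + √339586642736338/87118)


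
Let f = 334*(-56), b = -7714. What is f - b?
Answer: -10990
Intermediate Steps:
f = -18704
f - b = -18704 - 1*(-7714) = -18704 + 7714 = -10990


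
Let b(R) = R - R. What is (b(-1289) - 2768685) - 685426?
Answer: -3454111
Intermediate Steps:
b(R) = 0
(b(-1289) - 2768685) - 685426 = (0 - 2768685) - 685426 = -2768685 - 685426 = -3454111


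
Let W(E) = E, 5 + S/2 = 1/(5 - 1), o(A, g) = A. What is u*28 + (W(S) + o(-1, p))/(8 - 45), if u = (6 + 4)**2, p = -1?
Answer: 207221/74 ≈ 2800.3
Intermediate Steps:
S = -19/2 (S = -10 + 2/(5 - 1) = -10 + 2/4 = -10 + 2*(1/4) = -10 + 1/2 = -19/2 ≈ -9.5000)
u = 100 (u = 10**2 = 100)
u*28 + (W(S) + o(-1, p))/(8 - 45) = 100*28 + (-19/2 - 1)/(8 - 45) = 2800 - 21/2/(-37) = 2800 - 21/2*(-1/37) = 2800 + 21/74 = 207221/74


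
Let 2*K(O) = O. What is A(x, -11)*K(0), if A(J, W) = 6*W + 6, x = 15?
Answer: 0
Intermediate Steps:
A(J, W) = 6 + 6*W
K(O) = O/2
A(x, -11)*K(0) = (6 + 6*(-11))*((½)*0) = (6 - 66)*0 = -60*0 = 0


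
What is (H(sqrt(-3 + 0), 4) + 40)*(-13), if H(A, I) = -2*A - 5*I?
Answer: -260 + 26*I*sqrt(3) ≈ -260.0 + 45.033*I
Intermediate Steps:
H(A, I) = -5*I - 2*A
(H(sqrt(-3 + 0), 4) + 40)*(-13) = ((-5*4 - 2*sqrt(-3 + 0)) + 40)*(-13) = ((-20 - 2*I*sqrt(3)) + 40)*(-13) = (20 - 2*I*sqrt(3))*(-13) = -260 + 26*I*sqrt(3)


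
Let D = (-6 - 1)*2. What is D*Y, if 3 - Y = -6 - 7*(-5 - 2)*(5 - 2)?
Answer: 1932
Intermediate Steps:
D = -14 (D = -7*2 = -14)
Y = -138 (Y = 3 - (-6 - 7*(-5 - 2)*(5 - 2)) = 3 - (-6 - (-49)*3) = 3 - (-6 - 7*(-21)) = 3 - (-6 + 147) = 3 - 1*141 = 3 - 141 = -138)
D*Y = -14*(-138) = 1932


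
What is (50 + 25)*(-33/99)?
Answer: -25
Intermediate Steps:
(50 + 25)*(-33/99) = 75*(-33*1/99) = 75*(-⅓) = -25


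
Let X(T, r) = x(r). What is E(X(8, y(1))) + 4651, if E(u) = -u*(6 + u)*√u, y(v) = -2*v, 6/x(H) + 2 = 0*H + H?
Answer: 4651 + 27*I*√6/8 ≈ 4651.0 + 8.267*I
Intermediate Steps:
x(H) = 6/(-2 + H) (x(H) = 6/(-2 + (0*H + H)) = 6/(-2 + (0 + H)) = 6/(-2 + H))
X(T, r) = 6/(-2 + r)
E(u) = -u^(3/2)*(6 + u)
E(X(8, y(1))) + 4651 = (6/(-2 - 2*1))^(3/2)*(-6 - 6/(-2 - 2*1)) + 4651 = (6/(-2 - 2))^(3/2)*(-6 - 6/(-2 - 2)) + 4651 = (6/(-4))^(3/2)*(-6 - 6/(-4)) + 4651 = (6*(-¼))^(3/2)*(-6 - 6*(-1)/4) + 4651 = (-3/2)^(3/2)*(-6 - 1*(-3/2)) + 4651 = (-3*I*√6/4)*(-6 + 3/2) + 4651 = -3*I*√6/4*(-9/2) + 4651 = 27*I*√6/8 + 4651 = 4651 + 27*I*√6/8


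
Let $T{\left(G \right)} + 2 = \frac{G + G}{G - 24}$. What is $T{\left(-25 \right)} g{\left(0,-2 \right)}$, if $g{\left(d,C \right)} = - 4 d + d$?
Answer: $0$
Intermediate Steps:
$T{\left(G \right)} = -2 + \frac{2 G}{-24 + G}$ ($T{\left(G \right)} = -2 + \frac{G + G}{G - 24} = -2 + \frac{2 G}{-24 + G}$)
$g{\left(d,C \right)} = - 3 d$
$T{\left(-25 \right)} g{\left(0,-2 \right)} = \frac{48}{-24 - 25} \left(\left(-3\right) 0\right) = \frac{48}{-49} \cdot 0 = 48 \left(- \frac{1}{49}\right) 0 = \left(- \frac{48}{49}\right) 0 = 0$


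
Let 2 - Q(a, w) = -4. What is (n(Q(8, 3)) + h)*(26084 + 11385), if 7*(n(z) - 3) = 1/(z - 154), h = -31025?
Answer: -1204208434917/1036 ≈ -1.1624e+9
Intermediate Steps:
Q(a, w) = 6 (Q(a, w) = 2 - 1*(-4) = 2 + 4 = 6)
n(z) = 3 + 1/(7*(-154 + z)) (n(z) = 3 + 1/(7*(z - 154)) = 3 + 1/(7*(-154 + z)))
(n(Q(8, 3)) + h)*(26084 + 11385) = ((-3233 + 21*6)/(7*(-154 + 6)) - 31025)*(26084 + 11385) = ((⅐)*(-3233 + 126)/(-148) - 31025)*37469 = ((⅐)*(-1/148)*(-3107) - 31025)*37469 = (3107/1036 - 31025)*37469 = -32138793/1036*37469 = -1204208434917/1036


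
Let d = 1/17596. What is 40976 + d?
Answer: 721013697/17596 ≈ 40976.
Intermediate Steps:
d = 1/17596 ≈ 5.6831e-5
40976 + d = 40976 + 1/17596 = 721013697/17596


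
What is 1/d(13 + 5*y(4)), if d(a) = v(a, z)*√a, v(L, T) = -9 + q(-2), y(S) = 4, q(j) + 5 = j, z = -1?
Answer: -√33/528 ≈ -0.010880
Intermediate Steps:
q(j) = -5 + j
v(L, T) = -16 (v(L, T) = -9 + (-5 - 2) = -9 - 7 = -16)
d(a) = -16*√a
1/d(13 + 5*y(4)) = 1/(-16*√(13 + 5*4)) = 1/(-16*√(13 + 20)) = 1/(-16*√33) = -√33/528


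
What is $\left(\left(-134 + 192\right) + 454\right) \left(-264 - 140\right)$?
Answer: $-206848$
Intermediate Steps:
$\left(\left(-134 + 192\right) + 454\right) \left(-264 - 140\right) = \left(58 + 454\right) \left(-404\right) = 512 \left(-404\right) = -206848$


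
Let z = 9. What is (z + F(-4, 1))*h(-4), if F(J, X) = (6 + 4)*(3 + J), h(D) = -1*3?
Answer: 3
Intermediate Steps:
h(D) = -3
F(J, X) = 30 + 10*J (F(J, X) = 10*(3 + J) = 30 + 10*J)
(z + F(-4, 1))*h(-4) = (9 + (30 + 10*(-4)))*(-3) = (9 + (30 - 40))*(-3) = (9 - 10)*(-3) = -1*(-3) = 3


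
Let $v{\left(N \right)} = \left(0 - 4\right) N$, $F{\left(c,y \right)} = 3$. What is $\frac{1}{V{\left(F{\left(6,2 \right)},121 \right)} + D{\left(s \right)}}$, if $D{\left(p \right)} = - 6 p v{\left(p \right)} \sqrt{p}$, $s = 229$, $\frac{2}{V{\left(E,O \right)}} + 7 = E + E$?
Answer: $\frac{1}{181371856938910} + \frac{314646 \sqrt{229}}{90685928469455} \approx 5.2505 \cdot 10^{-8}$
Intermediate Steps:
$V{\left(E,O \right)} = \frac{2}{-7 + 2 E}$ ($V{\left(E,O \right)} = \frac{2}{-7 + \left(E + E\right)} = \frac{2}{-7 + 2 E}$)
$v{\left(N \right)} = - 4 N$ ($v{\left(N \right)} = \left(0 - 4\right) N = - 4 N$)
$D{\left(p \right)} = 24 p^{\frac{5}{2}}$ ($D{\left(p \right)} = - 6 p - 4 p \sqrt{p} = - 6 p \left(- 4 p^{\frac{3}{2}}\right) = 24 p^{\frac{5}{2}}$)
$\frac{1}{V{\left(F{\left(6,2 \right)},121 \right)} + D{\left(s \right)}} = \frac{1}{\frac{2}{-7 + 2 \cdot 3} + 24 \cdot 229^{\frac{5}{2}}} = \frac{1}{\frac{2}{-7 + 6} + 24 \cdot 52441 \sqrt{229}} = \frac{1}{\frac{2}{-1} + 1258584 \sqrt{229}} = \frac{1}{2 \left(-1\right) + 1258584 \sqrt{229}} = \frac{1}{-2 + 1258584 \sqrt{229}}$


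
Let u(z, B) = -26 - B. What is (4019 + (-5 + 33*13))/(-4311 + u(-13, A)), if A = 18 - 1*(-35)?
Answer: -4443/4390 ≈ -1.0121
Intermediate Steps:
A = 53 (A = 18 + 35 = 53)
(4019 + (-5 + 33*13))/(-4311 + u(-13, A)) = (4019 + (-5 + 33*13))/(-4311 + (-26 - 1*53)) = (4019 + (-5 + 429))/(-4311 + (-26 - 53)) = (4019 + 424)/(-4311 - 79) = 4443/(-4390) = 4443*(-1/4390) = -4443/4390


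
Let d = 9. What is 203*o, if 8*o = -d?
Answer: -1827/8 ≈ -228.38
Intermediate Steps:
o = -9/8 (o = (-1*9)/8 = (⅛)*(-9) = -9/8 ≈ -1.1250)
203*o = 203*(-9/8) = -1827/8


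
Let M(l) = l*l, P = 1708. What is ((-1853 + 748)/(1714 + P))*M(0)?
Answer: 0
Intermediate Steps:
M(l) = l²
((-1853 + 748)/(1714 + P))*M(0) = ((-1853 + 748)/(1714 + 1708))*0² = -1105/3422*0 = 0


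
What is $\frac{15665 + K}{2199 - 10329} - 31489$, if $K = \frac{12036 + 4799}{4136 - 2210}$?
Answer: $- \frac{98619383089}{3131676} \approx -31491.0$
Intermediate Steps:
$K = \frac{16835}{1926} \approx 8.7409$
$\frac{15665 + K}{2199 - 10329} - 31489 = \frac{15665 + \frac{16835}{1926}}{2199 - 10329} - 31489 = \frac{30187625}{1926 \left(-8130\right)} - 31489 = \frac{30187625}{1926} \left(- \frac{1}{8130}\right) - 31489 = - \frac{6037525}{3131676} - 31489 = - \frac{98619383089}{3131676}$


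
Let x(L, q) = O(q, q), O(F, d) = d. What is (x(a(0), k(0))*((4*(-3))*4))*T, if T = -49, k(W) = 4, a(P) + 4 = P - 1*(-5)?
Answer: 9408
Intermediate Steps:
a(P) = 1 + P (a(P) = -4 + (P - 1*(-5)) = -4 + (P + 5) = -4 + (5 + P) = 1 + P)
x(L, q) = q
(x(a(0), k(0))*((4*(-3))*4))*T = (4*((4*(-3))*4))*(-49) = (4*(-12*4))*(-49) = (4*(-48))*(-49) = -192*(-49) = 9408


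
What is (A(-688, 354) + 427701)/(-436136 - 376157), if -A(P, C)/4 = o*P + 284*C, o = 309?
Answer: -875925/812293 ≈ -1.0783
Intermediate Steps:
A(P, C) = -1236*P - 1136*C (A(P, C) = -4*(309*P + 284*C) = -4*(284*C + 309*P) = -1236*P - 1136*C)
(A(-688, 354) + 427701)/(-436136 - 376157) = ((-1236*(-688) - 1136*354) + 427701)/(-436136 - 376157) = ((850368 - 402144) + 427701)/(-812293) = (448224 + 427701)*(-1/812293) = 875925*(-1/812293) = -875925/812293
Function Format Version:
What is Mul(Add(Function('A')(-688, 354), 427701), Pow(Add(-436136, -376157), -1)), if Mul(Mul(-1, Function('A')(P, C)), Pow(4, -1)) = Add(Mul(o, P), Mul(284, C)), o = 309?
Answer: Rational(-875925, 812293) ≈ -1.0783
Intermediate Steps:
Function('A')(P, C) = Add(Mul(-1236, P), Mul(-1136, C)) (Function('A')(P, C) = Mul(-4, Add(Mul(309, P), Mul(284, C))) = Mul(-4, Add(Mul(284, C), Mul(309, P))) = Add(Mul(-1236, P), Mul(-1136, C)))
Mul(Add(Function('A')(-688, 354), 427701), Pow(Add(-436136, -376157), -1)) = Mul(Add(Add(Mul(-1236, -688), Mul(-1136, 354)), 427701), Pow(Add(-436136, -376157), -1)) = Mul(Add(Add(850368, -402144), 427701), Pow(-812293, -1)) = Mul(Add(448224, 427701), Rational(-1, 812293)) = Mul(875925, Rational(-1, 812293)) = Rational(-875925, 812293)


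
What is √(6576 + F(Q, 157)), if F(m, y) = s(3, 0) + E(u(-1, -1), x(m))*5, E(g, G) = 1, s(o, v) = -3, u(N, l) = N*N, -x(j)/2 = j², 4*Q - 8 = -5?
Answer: √6578 ≈ 81.105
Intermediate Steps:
Q = ¾ (Q = 2 + (¼)*(-5) = 2 - 5/4 = ¾ ≈ 0.75000)
x(j) = -2*j²
u(N, l) = N²
F(m, y) = 2 (F(m, y) = -3 + 1*5 = -3 + 5 = 2)
√(6576 + F(Q, 157)) = √(6576 + 2) = √6578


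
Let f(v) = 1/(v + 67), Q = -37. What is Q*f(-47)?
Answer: -37/20 ≈ -1.8500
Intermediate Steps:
f(v) = 1/(67 + v)
Q*f(-47) = -37/(67 - 47) = -37/20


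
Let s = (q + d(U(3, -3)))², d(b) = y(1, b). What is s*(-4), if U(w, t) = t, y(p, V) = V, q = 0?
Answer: -36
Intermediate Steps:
d(b) = b
s = 9 (s = (0 - 3)² = (-3)² = 9)
s*(-4) = 9*(-4) = -36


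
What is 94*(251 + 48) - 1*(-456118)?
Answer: 484224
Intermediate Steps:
94*(251 + 48) - 1*(-456118) = 94*299 + 456118 = 28106 + 456118 = 484224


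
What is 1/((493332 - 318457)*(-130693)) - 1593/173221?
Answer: -36407917004596/3958955280255875 ≈ -0.0091963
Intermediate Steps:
1/((493332 - 318457)*(-130693)) - 1593/173221 = -1/130693/174875 - 1593*1/173221 = (1/174875)*(-1/130693) - 1593/173221 = -1/22854938375 - 1593/173221 = -36407917004596/3958955280255875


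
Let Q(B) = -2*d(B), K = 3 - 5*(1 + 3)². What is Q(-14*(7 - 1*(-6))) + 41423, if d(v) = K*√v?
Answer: 41423 + 154*I*√182 ≈ 41423.0 + 2077.6*I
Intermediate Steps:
K = -77 (K = 3 - 5*4² = 3 - 5*16 = 3 - 80 = -77)
d(v) = -77*√v
Q(B) = 154*√B (Q(B) = -(-154)*√B = 154*√B)
Q(-14*(7 - 1*(-6))) + 41423 = 154*√(-14*(7 - 1*(-6))) + 41423 = 154*√(-14*(7 + 6)) + 41423 = 154*√(-14*13) + 41423 = 154*√(-182) + 41423 = 154*(I*√182) + 41423 = 154*I*√182 + 41423 = 41423 + 154*I*√182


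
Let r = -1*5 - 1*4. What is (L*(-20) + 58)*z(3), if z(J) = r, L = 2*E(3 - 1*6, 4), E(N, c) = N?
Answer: -1602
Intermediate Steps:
L = -6 (L = 2*(3 - 1*6) = 2*(3 - 6) = 2*(-3) = -6)
r = -9 (r = -5 - 4 = -9)
z(J) = -9
(L*(-20) + 58)*z(3) = (-6*(-20) + 58)*(-9) = (120 + 58)*(-9) = 178*(-9) = -1602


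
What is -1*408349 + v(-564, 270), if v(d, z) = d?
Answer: -408913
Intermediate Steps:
-1*408349 + v(-564, 270) = -1*408349 - 564 = -408349 - 564 = -408913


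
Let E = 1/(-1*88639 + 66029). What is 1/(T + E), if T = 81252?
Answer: 22610/1837107719 ≈ 1.2307e-5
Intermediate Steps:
E = -1/22610 (E = 1/(-88639 + 66029) = 1/(-22610) = -1/22610 ≈ -4.4228e-5)
1/(T + E) = 1/(81252 - 1/22610) = 1/(1837107719/22610) = 22610/1837107719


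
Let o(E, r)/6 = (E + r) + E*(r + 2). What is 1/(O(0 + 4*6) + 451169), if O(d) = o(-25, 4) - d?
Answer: 1/450119 ≈ 2.2216e-6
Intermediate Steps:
o(E, r) = 6*E + 6*r + 6*E*(2 + r) (o(E, r) = 6*((E + r) + E*(r + 2)) = 6*((E + r) + E*(2 + r)) = 6*(E + r + E*(2 + r)) = 6*E + 6*r + 6*E*(2 + r))
O(d) = -1026 - d (O(d) = (6*4 + 18*(-25) + 6*(-25)*4) - d = (24 - 450 - 600) - d = -1026 - d)
1/(O(0 + 4*6) + 451169) = 1/((-1026 - (0 + 4*6)) + 451169) = 1/((-1026 - (0 + 24)) + 451169) = 1/((-1026 - 1*24) + 451169) = 1/((-1026 - 24) + 451169) = 1/(-1050 + 451169) = 1/450119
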